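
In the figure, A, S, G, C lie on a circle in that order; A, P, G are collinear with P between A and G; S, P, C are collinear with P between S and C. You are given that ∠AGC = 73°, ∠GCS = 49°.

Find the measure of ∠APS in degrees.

∠APS = 58°

1. ∠ASC = 73°  [same arc AC]
2. ∠GAS = 49°  [same arc SG]
3. ∠APS = 58°  [△APS]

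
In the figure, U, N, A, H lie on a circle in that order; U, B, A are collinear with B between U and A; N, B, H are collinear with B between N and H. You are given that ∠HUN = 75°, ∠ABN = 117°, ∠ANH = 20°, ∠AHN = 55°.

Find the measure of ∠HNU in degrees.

∠HNU = 62°

1. ∠NBU = 63°  [linear pair at B on UA]
2. ∠AUN = 55°  [same arc NA]
3. ∠HNU = 62°  [△UBN]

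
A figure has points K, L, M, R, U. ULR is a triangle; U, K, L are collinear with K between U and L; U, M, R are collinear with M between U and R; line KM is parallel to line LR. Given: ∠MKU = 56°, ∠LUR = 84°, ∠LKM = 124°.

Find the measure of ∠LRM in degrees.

1. ∠RLU = 56°  [KM∥LR, corresponding at K]
2. ∠LRU = 40°  [△ULR]
3. ∠LRM = 40°  [M on ray RU]

∠LRM = 40°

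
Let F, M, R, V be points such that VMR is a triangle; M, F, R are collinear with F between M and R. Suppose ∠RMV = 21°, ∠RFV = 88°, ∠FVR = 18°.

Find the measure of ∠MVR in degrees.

1. ∠FRV = 74°  [△VFR]
2. ∠MRV = 74°  [F on ray RM]
3. ∠MVR = 85°  [△VMR]

∠MVR = 85°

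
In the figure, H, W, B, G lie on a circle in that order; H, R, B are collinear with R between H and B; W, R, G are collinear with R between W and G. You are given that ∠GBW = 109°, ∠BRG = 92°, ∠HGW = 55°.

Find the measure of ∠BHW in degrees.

1. ∠GHW = 71°  [cyclic HWBG, opposite ∠H+∠B]
2. ∠HRW = 92°  [vertical angles at R]
3. ∠GWH = 54°  [△HWG]
4. ∠BHW = 34°  [△HRW]

∠BHW = 34°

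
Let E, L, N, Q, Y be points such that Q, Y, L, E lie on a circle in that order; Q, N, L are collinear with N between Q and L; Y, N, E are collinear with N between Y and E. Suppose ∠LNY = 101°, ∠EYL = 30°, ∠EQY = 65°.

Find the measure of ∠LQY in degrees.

∠LQY = 35°

1. ∠ELY = 115°  [cyclic QYLE, opposite ∠Q+∠L]
2. ∠LEY = 35°  [△YLE]
3. ∠LQY = 35°  [same arc YL]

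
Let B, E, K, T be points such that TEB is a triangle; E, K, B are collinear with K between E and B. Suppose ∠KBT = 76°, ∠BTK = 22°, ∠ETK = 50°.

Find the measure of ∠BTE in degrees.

1. ∠BKT = 82°  [△TKB]
2. ∠EBT = 76°  [K on ray BE]
3. ∠EKT = 98°  [linear pair at K on EB]
4. ∠KET = 32°  [△TEK]
5. ∠BET = 32°  [K on ray EB]
6. ∠BTE = 72°  [△TEB]

∠BTE = 72°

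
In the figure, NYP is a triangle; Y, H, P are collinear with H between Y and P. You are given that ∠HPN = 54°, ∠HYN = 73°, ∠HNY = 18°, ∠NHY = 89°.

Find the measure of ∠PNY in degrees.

∠PNY = 53°

1. ∠NPY = 54°  [H on ray PY]
2. ∠NYP = 73°  [H on ray YP]
3. ∠PNY = 53°  [△NYP]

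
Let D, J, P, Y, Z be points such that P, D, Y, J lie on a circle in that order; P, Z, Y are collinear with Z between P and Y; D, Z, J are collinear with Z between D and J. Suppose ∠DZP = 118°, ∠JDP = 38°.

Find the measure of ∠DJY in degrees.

1. ∠JZY = 118°  [vertical angles at Z]
2. ∠JYP = 38°  [same arc PJ]
3. ∠DJY = 24°  [△YZJ]

∠DJY = 24°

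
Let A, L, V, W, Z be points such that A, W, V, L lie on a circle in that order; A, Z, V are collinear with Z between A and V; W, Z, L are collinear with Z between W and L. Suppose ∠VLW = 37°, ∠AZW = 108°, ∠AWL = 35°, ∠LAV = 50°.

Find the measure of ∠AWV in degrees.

∠AWV = 85°

1. ∠AVL = 35°  [same arc AL]
2. ∠ALV = 95°  [△AVL]
3. ∠AWV = 85°  [cyclic AWVL, opposite ∠W+∠L]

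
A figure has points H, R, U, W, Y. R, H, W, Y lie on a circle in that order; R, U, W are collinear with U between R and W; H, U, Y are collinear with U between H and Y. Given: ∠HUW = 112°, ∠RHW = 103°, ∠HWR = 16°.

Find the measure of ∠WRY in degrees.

∠WRY = 52°

1. ∠RUY = 112°  [vertical angles at U]
2. ∠HYR = 16°  [same arc RH]
3. ∠WRY = 52°  [△RUY]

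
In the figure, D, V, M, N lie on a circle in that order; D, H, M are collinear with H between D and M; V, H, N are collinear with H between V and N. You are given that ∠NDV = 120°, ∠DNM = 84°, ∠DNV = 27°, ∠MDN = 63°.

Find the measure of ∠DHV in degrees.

1. ∠DVN = 33°  [△DVN]
2. ∠DVM = 96°  [cyclic DVMN, opposite ∠V+∠N]
3. ∠DMV = 27°  [same arc DV]
4. ∠MDV = 57°  [△DVM]
5. ∠DHV = 90°  [△DHV]

∠DHV = 90°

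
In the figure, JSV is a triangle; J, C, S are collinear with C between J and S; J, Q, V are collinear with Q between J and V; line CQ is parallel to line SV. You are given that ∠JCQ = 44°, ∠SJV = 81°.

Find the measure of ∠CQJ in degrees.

∠CQJ = 55°

1. ∠JSV = 44°  [CQ∥SV, corresponding at C]
2. ∠JVS = 55°  [△JSV]
3. ∠CQJ = 55°  [CQ∥SV, corresponding at Q]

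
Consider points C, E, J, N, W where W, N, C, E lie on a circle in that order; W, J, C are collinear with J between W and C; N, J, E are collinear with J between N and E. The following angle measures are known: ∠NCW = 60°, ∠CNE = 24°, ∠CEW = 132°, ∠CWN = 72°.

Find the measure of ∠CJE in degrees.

1. ∠CWE = 24°  [same arc CE]
2. ∠ECW = 24°  [△WCE]
3. ∠CEN = 72°  [same arc NC]
4. ∠CJE = 84°  [△CJE]

∠CJE = 84°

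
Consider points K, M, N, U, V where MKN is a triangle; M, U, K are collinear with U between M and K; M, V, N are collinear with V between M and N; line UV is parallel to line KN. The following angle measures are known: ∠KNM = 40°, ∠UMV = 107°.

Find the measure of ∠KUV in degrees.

∠KUV = 147°

1. ∠MVU = 40°  [UV∥KN, corresponding at V]
2. ∠MUV = 33°  [△MUV]
3. ∠KUV = 147°  [linear pair at U on MK]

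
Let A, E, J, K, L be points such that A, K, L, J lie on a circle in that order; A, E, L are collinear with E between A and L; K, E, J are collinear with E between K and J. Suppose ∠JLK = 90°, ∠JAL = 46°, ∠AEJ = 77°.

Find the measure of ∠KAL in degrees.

1. ∠JAK = 90°  [cyclic AKLJ, opposite ∠A+∠L]
2. ∠AJK = 57°  [△AEJ]
3. ∠KEL = 77°  [vertical angles at E]
4. ∠AKJ = 33°  [△AKJ]
5. ∠AEK = 103°  [linear pair at E on AL]
6. ∠KAL = 44°  [△AEK]

∠KAL = 44°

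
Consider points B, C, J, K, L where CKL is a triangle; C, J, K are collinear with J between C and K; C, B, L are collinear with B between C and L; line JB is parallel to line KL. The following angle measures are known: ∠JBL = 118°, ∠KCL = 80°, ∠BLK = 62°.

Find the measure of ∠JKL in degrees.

1. ∠CLK = 62°  [B on ray LC]
2. ∠CKL = 38°  [△CKL]
3. ∠JKL = 38°  [J on ray KC]

∠JKL = 38°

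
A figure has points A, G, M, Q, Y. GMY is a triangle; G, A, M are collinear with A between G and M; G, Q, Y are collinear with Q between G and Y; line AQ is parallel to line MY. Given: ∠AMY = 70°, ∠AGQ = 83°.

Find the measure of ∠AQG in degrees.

∠AQG = 27°

1. ∠GMY = 70°  [A on ray MG]
2. ∠MGY = 83°  [A on GM, Q on GY]
3. ∠GYM = 27°  [△GMY]
4. ∠AQG = 27°  [AQ∥MY, corresponding at Q]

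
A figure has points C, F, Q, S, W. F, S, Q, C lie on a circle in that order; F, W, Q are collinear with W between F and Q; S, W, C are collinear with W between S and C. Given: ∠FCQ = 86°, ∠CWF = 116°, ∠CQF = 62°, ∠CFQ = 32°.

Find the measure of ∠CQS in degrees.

∠CQS = 94°

1. ∠CWQ = 64°  [linear pair at W on FQ]
2. ∠QCS = 54°  [△QWC]
3. ∠CSQ = 32°  [same arc QC]
4. ∠CQS = 94°  [△SQC]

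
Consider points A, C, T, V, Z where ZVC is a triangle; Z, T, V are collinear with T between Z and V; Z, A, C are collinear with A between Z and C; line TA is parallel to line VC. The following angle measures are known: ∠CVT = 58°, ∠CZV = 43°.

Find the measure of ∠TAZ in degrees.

1. ∠CVZ = 58°  [T on ray VZ]
2. ∠VCZ = 79°  [△ZVC]
3. ∠TAZ = 79°  [TA∥VC, corresponding at A]

∠TAZ = 79°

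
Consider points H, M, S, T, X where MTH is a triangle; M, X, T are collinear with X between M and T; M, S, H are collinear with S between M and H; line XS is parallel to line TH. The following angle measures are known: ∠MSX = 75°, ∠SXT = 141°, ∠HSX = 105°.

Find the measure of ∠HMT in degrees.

∠HMT = 66°

1. ∠MXS = 39°  [linear pair at X on MT]
2. ∠SMX = 66°  [△MXS]
3. ∠HMT = 66°  [X on MT, S on MH]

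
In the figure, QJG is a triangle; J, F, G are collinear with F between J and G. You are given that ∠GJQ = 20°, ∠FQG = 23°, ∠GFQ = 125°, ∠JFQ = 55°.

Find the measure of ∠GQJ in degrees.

∠GQJ = 128°

1. ∠FGQ = 32°  [△QFG]
2. ∠JGQ = 32°  [F on ray GJ]
3. ∠GQJ = 128°  [△QJG]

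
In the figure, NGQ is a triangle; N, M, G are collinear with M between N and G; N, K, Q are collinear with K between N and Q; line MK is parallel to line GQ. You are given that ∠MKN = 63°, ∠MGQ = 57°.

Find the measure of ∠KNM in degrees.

1. ∠GQN = 63°  [MK∥GQ, corresponding at K]
2. ∠NGQ = 57°  [M on ray GN]
3. ∠GNQ = 60°  [△NGQ]
4. ∠KNM = 60°  [M on NG, K on NQ]

∠KNM = 60°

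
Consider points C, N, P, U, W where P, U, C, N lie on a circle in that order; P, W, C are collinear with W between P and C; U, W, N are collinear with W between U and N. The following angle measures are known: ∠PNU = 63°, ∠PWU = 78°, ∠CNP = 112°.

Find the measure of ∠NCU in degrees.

∠NCU = 116°

1. ∠PCU = 63°  [same arc PU]
2. ∠CWU = 102°  [linear pair at W on PC]
3. ∠CUP = 68°  [cyclic PUCN, opposite ∠U+∠N]
4. ∠CPU = 49°  [△PUC]
5. ∠CUN = 15°  [△UWC]
6. ∠CNU = 49°  [same arc UC]
7. ∠NCU = 116°  [△UCN]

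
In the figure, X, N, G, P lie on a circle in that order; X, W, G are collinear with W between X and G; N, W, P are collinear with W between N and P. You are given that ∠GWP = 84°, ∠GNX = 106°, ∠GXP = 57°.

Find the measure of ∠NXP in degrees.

1. ∠PWX = 96°  [linear pair at W on XG]
2. ∠GPX = 74°  [cyclic XNGP, opposite ∠N+∠P]
3. ∠PGX = 49°  [△XGP]
4. ∠NPX = 27°  [△XWP]
5. ∠PNX = 49°  [same arc XP]
6. ∠NXP = 104°  [△XNP]

∠NXP = 104°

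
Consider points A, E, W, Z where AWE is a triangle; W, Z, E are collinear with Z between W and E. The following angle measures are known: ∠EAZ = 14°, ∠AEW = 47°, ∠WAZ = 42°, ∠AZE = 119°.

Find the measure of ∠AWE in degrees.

∠AWE = 77°

1. ∠AZW = 61°  [linear pair at Z on WE]
2. ∠AWZ = 77°  [△AWZ]
3. ∠AWE = 77°  [Z on ray WE]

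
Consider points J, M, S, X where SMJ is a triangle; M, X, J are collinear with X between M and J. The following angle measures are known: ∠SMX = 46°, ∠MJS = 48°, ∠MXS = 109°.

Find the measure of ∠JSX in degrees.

∠JSX = 61°

1. ∠SJX = 48°  [X on ray JM]
2. ∠JXS = 71°  [linear pair at X on MJ]
3. ∠JSX = 61°  [△SXJ]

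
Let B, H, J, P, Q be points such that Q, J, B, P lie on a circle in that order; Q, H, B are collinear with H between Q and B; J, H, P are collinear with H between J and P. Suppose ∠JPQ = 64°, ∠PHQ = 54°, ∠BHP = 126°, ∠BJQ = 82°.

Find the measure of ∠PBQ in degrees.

1. ∠BQP = 62°  [△QHP]
2. ∠BPQ = 98°  [cyclic QJBP, opposite ∠J+∠P]
3. ∠PBQ = 20°  [△QBP]

∠PBQ = 20°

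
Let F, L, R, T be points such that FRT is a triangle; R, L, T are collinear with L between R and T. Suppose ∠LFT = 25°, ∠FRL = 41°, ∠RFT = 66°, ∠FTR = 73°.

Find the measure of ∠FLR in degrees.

1. ∠FTL = 73°  [L on ray TR]
2. ∠FLT = 82°  [△FLT]
3. ∠FLR = 98°  [linear pair at L on RT]

∠FLR = 98°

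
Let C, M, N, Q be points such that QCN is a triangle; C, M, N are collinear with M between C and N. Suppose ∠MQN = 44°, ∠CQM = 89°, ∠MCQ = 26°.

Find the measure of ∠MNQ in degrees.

∠MNQ = 21°

1. ∠CMQ = 65°  [△QCM]
2. ∠NMQ = 115°  [linear pair at M on CN]
3. ∠MNQ = 21°  [△QMN]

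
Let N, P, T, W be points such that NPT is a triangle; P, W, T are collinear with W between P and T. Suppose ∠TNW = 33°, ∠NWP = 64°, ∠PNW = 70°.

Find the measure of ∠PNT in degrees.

1. ∠NPW = 46°  [△NPW]
2. ∠NWT = 116°  [linear pair at W on PT]
3. ∠NPT = 46°  [W on ray PT]
4. ∠NTW = 31°  [△NWT]
5. ∠NTP = 31°  [W on ray TP]
6. ∠PNT = 103°  [△NPT]

∠PNT = 103°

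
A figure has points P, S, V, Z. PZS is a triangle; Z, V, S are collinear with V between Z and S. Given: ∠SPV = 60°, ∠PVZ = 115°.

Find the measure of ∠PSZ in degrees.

∠PSZ = 55°

1. ∠PVS = 65°  [linear pair at V on ZS]
2. ∠PSV = 55°  [△PVS]
3. ∠PSZ = 55°  [V on ray SZ]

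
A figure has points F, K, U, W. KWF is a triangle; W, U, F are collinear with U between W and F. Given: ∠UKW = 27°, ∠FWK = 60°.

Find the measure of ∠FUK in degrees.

1. ∠KWU = 60°  [U on ray WF]
2. ∠KUW = 93°  [△KWU]
3. ∠FUK = 87°  [linear pair at U on WF]

∠FUK = 87°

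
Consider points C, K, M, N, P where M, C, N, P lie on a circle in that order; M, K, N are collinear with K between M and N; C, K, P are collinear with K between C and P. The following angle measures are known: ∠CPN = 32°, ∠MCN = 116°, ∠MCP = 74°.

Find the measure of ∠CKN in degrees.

1. ∠CMN = 32°  [same arc CN]
2. ∠CKM = 74°  [△MKC]
3. ∠CKN = 106°  [linear pair at K on MN]

∠CKN = 106°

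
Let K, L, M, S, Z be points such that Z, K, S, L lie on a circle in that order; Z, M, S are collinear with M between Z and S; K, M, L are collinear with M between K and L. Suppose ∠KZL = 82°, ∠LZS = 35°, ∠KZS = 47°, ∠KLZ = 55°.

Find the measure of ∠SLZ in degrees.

1. ∠LKZ = 43°  [△ZKL]
2. ∠LSZ = 43°  [same arc ZL]
3. ∠SLZ = 102°  [△ZSL]

∠SLZ = 102°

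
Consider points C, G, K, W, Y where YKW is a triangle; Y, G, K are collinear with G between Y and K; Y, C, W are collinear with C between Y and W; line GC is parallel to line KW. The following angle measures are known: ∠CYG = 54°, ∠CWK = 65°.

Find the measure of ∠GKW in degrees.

∠GKW = 61°

1. ∠KYW = 54°  [G on YK, C on YW]
2. ∠KWY = 65°  [C on ray WY]
3. ∠WKY = 61°  [△YKW]
4. ∠GKW = 61°  [G on ray KY]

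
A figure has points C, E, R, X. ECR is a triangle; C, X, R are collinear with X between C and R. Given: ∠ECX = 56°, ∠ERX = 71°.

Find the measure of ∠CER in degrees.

∠CER = 53°

1. ∠ECR = 56°  [X on ray CR]
2. ∠CRE = 71°  [X on ray RC]
3. ∠CER = 53°  [△ECR]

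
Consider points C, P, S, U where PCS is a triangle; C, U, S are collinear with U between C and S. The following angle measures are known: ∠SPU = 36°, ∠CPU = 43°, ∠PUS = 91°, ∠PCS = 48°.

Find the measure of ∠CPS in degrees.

∠CPS = 79°

1. ∠PSU = 53°  [△PUS]
2. ∠CSP = 53°  [U on ray SC]
3. ∠CPS = 79°  [△PCS]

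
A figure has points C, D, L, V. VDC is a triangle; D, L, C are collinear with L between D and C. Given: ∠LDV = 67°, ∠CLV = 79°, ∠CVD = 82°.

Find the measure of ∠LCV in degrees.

∠LCV = 31°

1. ∠CDV = 67°  [L on ray DC]
2. ∠DCV = 31°  [△VDC]
3. ∠LCV = 31°  [L on ray CD]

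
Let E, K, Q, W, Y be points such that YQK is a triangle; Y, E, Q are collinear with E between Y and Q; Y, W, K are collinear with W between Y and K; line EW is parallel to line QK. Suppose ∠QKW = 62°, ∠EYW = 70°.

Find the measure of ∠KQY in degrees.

1. ∠QKY = 62°  [W on ray KY]
2. ∠KYQ = 70°  [E on YQ, W on YK]
3. ∠KQY = 48°  [△YQK]

∠KQY = 48°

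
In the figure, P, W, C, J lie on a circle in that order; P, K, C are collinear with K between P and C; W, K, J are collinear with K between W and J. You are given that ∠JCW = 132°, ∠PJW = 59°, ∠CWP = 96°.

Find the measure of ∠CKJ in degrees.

1. ∠JPW = 48°  [cyclic PWCJ, opposite ∠P+∠C]
2. ∠PCW = 59°  [same arc PW]
3. ∠JWP = 73°  [△PWJ]
4. ∠CPW = 25°  [△PWC]
5. ∠JCP = 73°  [same arc PJ]
6. ∠CJW = 25°  [same arc WC]
7. ∠CKJ = 82°  [△CKJ]

∠CKJ = 82°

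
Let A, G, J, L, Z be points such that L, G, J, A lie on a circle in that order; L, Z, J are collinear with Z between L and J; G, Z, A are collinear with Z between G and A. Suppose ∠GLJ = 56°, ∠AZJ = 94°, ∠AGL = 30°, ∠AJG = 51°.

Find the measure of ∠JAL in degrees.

1. ∠GAJ = 56°  [same arc GJ]
2. ∠AJL = 30°  [△JZA]
3. ∠AGJ = 73°  [△GJA]
4. ∠ALJ = 73°  [same arc JA]
5. ∠JAL = 77°  [△LJA]

∠JAL = 77°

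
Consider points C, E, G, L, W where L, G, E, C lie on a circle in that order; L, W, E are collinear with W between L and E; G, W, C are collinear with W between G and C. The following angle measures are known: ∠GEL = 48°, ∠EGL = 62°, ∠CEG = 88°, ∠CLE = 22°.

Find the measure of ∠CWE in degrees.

∠CWE = 70°

1. ∠ELG = 70°  [△LGE]
2. ∠ECL = 118°  [cyclic LGEC, opposite ∠G+∠C]
3. ∠CEL = 40°  [△LEC]
4. ∠ECG = 70°  [same arc GE]
5. ∠CWE = 70°  [△EWC]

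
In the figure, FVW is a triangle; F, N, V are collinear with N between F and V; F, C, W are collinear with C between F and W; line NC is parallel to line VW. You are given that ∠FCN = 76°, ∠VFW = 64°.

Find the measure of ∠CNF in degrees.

1. ∠FWV = 76°  [NC∥VW, corresponding at C]
2. ∠FVW = 40°  [△FVW]
3. ∠CNF = 40°  [NC∥VW, corresponding at N]

∠CNF = 40°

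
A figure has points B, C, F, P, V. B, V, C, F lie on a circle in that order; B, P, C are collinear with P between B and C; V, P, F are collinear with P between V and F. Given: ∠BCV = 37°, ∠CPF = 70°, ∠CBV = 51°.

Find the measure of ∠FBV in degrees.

∠FBV = 84°

1. ∠BFV = 37°  [same arc BV]
2. ∠BPV = 70°  [vertical angles at P]
3. ∠BVF = 59°  [△BPV]
4. ∠FBV = 84°  [△BVF]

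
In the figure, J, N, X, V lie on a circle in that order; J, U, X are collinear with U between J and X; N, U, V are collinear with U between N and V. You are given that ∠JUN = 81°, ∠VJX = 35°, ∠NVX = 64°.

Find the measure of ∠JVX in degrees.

1. ∠VUX = 81°  [vertical angles at U]
2. ∠JXV = 35°  [△XUV]
3. ∠JVX = 110°  [△JXV]

∠JVX = 110°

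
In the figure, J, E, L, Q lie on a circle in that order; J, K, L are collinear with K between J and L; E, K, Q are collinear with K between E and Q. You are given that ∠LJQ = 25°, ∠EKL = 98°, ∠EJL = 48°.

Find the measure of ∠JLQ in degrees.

∠JLQ = 50°

1. ∠JKQ = 98°  [vertical angles at K]
2. ∠EQL = 48°  [same arc EL]
3. ∠LKQ = 82°  [linear pair at K on JL]
4. ∠JLQ = 50°  [△LKQ]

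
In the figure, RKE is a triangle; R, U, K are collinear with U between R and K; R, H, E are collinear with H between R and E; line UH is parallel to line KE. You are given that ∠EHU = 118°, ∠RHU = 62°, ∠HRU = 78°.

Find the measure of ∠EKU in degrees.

1. ∠HUR = 40°  [△RUH]
2. ∠HUK = 140°  [linear pair at U on RK]
3. ∠EKU = 40°  [UH∥KE, co-interior at K–U]

∠EKU = 40°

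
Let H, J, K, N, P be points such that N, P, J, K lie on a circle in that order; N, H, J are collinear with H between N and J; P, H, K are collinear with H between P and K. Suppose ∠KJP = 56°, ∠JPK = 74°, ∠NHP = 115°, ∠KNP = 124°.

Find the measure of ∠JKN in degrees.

1. ∠JKP = 50°  [△PJK]
2. ∠JNK = 74°  [same arc JK]
3. ∠JHK = 115°  [vertical angles at H]
4. ∠KJN = 15°  [△JHK]
5. ∠JKN = 91°  [△NJK]

∠JKN = 91°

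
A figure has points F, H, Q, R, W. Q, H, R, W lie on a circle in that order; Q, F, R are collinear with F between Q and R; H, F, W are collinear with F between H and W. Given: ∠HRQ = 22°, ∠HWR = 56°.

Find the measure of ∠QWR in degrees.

∠QWR = 78°

1. ∠HQR = 56°  [same arc HR]
2. ∠QHR = 102°  [△QHR]
3. ∠QWR = 78°  [cyclic QHRW, opposite ∠H+∠W]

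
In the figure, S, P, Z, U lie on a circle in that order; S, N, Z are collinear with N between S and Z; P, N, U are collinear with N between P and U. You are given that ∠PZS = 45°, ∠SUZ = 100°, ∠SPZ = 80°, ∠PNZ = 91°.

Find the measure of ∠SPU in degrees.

∠SPU = 36°

1. ∠PSZ = 55°  [△SPZ]
2. ∠PNS = 89°  [linear pair at N on SZ]
3. ∠SPU = 36°  [△SNP]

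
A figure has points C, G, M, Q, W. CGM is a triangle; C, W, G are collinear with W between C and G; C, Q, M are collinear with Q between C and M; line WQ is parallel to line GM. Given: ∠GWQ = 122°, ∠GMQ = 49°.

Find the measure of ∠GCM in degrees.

1. ∠CWQ = 58°  [linear pair at W on CG]
2. ∠CMG = 49°  [Q on ray MC]
3. ∠CGM = 58°  [WQ∥GM, corresponding at W]
4. ∠GCM = 73°  [△CGM]

∠GCM = 73°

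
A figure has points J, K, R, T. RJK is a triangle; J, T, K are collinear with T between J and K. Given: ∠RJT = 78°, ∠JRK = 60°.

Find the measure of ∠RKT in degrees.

1. ∠KJR = 78°  [T on ray JK]
2. ∠JKR = 42°  [△RJK]
3. ∠RKT = 42°  [T on ray KJ]

∠RKT = 42°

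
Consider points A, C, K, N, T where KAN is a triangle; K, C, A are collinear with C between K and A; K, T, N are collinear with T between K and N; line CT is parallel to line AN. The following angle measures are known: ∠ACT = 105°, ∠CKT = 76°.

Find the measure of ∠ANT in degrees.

1. ∠KCT = 75°  [linear pair at C on KA]
2. ∠CTK = 29°  [△KCT]
3. ∠CTN = 151°  [linear pair at T on KN]
4. ∠ANT = 29°  [CT∥AN, co-interior at N–T]

∠ANT = 29°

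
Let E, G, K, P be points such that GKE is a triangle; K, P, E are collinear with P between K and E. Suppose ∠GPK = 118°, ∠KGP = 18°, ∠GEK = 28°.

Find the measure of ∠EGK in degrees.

∠EGK = 108°

1. ∠GKP = 44°  [△GKP]
2. ∠EKG = 44°  [P on ray KE]
3. ∠EGK = 108°  [△GKE]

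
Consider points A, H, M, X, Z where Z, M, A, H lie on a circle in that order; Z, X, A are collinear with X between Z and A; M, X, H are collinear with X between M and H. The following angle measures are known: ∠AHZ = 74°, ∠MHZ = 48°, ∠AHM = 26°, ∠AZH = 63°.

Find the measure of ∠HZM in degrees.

∠HZM = 89°

1. ∠HAZ = 43°  [△ZAH]
2. ∠HMZ = 43°  [same arc ZH]
3. ∠HZM = 89°  [△ZMH]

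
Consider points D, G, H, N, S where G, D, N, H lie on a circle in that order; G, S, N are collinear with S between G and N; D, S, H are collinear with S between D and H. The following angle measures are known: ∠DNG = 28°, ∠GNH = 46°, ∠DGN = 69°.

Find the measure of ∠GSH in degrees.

∠GSH = 115°

1. ∠DHN = 69°  [same arc DN]
2. ∠HSN = 65°  [△NSH]
3. ∠GSH = 115°  [linear pair at S on GN]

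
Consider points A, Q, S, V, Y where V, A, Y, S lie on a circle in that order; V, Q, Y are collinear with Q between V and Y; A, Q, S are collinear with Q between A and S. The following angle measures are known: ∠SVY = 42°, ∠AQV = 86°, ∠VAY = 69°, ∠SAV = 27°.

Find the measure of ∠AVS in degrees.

1. ∠AVY = 67°  [△VQA]
2. ∠AYV = 44°  [△VAY]
3. ∠ASV = 44°  [same arc VA]
4. ∠AVS = 109°  [△VAS]

∠AVS = 109°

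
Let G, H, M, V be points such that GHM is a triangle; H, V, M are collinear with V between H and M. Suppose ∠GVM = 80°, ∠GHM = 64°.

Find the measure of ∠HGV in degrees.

∠HGV = 16°

1. ∠GVH = 100°  [linear pair at V on HM]
2. ∠GHV = 64°  [V on ray HM]
3. ∠HGV = 16°  [△GHV]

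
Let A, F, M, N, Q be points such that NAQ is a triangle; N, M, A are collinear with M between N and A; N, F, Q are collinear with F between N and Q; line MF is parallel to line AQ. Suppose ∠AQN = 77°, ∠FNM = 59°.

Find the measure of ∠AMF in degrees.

1. ∠MFN = 77°  [MF∥AQ, corresponding at F]
2. ∠FMN = 44°  [△NMF]
3. ∠AMF = 136°  [linear pair at M on NA]

∠AMF = 136°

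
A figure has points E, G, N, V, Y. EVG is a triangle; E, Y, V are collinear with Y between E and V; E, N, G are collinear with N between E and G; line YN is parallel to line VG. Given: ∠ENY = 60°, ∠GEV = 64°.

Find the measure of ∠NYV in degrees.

∠NYV = 124°

1. ∠EGV = 60°  [YN∥VG, corresponding at N]
2. ∠EVG = 56°  [△EVG]
3. ∠EYN = 56°  [YN∥VG, corresponding at Y]
4. ∠NYV = 124°  [linear pair at Y on EV]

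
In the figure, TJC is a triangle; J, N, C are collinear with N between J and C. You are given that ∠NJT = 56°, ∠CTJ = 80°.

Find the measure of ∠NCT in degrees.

∠NCT = 44°

1. ∠CJT = 56°  [N on ray JC]
2. ∠JCT = 44°  [△TJC]
3. ∠NCT = 44°  [N on ray CJ]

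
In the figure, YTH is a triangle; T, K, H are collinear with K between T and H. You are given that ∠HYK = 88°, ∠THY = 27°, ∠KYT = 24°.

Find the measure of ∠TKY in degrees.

∠TKY = 115°

1. ∠KHY = 27°  [K on ray HT]
2. ∠HKY = 65°  [△YKH]
3. ∠TKY = 115°  [linear pair at K on TH]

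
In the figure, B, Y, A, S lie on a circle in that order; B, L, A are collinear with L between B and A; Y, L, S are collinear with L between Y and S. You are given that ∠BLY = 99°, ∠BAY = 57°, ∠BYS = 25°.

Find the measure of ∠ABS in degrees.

1. ∠ALS = 99°  [vertical angles at L]
2. ∠BSY = 57°  [same arc BY]
3. ∠BLS = 81°  [linear pair at L on BA]
4. ∠ABS = 42°  [△BLS]

∠ABS = 42°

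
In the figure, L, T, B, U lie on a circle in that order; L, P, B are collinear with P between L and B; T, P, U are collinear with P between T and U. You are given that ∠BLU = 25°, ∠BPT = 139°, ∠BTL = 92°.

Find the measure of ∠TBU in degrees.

∠TBU = 83°

1. ∠BTU = 25°  [same arc BU]
2. ∠LBT = 16°  [△TPB]
3. ∠BLT = 72°  [△LTB]
4. ∠BUT = 72°  [same arc TB]
5. ∠TBU = 83°  [△TBU]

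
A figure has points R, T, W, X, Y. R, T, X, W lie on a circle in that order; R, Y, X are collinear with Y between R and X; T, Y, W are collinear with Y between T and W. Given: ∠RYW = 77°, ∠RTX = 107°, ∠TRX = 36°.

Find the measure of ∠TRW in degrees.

∠TRW = 102°

1. ∠TYX = 77°  [vertical angles at Y]
2. ∠RXT = 37°  [△RTX]
3. ∠RYT = 103°  [linear pair at Y on RX]
4. ∠RWT = 37°  [same arc RT]
5. ∠RTW = 41°  [△RYT]
6. ∠TRW = 102°  [△RTW]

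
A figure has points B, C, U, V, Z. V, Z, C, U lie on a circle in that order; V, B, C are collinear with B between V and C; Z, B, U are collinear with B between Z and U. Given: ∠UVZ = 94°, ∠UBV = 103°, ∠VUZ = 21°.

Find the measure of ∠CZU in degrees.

1. ∠CBZ = 103°  [vertical angles at B]
2. ∠VCZ = 21°  [same arc VZ]
3. ∠CZU = 56°  [△ZBC]

∠CZU = 56°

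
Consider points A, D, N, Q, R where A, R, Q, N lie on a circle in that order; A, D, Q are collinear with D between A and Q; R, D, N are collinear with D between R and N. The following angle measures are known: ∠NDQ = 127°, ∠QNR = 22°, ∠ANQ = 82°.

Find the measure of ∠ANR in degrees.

∠ANR = 60°

1. ∠ADN = 53°  [linear pair at D on AQ]
2. ∠AQN = 31°  [△QDN]
3. ∠NAQ = 67°  [△AQN]
4. ∠ANR = 60°  [△ADN]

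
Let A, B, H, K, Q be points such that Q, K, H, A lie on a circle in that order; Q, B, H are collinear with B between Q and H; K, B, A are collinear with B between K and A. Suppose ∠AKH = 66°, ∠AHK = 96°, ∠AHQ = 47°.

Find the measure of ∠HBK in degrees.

∠HBK = 65°

1. ∠HAK = 18°  [△KHA]
2. ∠AKQ = 47°  [same arc QA]
3. ∠HQK = 18°  [same arc KH]
4. ∠KBQ = 115°  [△QBK]
5. ∠HBK = 65°  [linear pair at B on QH]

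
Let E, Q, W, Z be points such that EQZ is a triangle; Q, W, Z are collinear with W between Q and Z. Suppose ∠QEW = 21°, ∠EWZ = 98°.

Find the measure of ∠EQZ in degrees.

1. ∠EWQ = 82°  [linear pair at W on QZ]
2. ∠EQW = 77°  [△EQW]
3. ∠EQZ = 77°  [W on ray QZ]

∠EQZ = 77°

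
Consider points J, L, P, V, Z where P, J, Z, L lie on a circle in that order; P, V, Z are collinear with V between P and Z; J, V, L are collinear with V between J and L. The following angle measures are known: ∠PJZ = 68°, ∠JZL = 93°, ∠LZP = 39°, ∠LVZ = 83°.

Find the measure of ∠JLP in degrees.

∠JLP = 54°

1. ∠JPL = 87°  [cyclic PJZL, opposite ∠P+∠Z]
2. ∠LJP = 39°  [same arc PL]
3. ∠JLP = 54°  [△PJL]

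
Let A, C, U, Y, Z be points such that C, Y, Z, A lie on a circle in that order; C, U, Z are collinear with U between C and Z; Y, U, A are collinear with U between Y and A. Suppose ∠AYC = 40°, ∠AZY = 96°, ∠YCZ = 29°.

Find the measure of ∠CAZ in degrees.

∠CAZ = 85°

1. ∠AZC = 40°  [same arc CA]
2. ∠ACY = 84°  [cyclic CYZA, opposite ∠C+∠Z]
3. ∠YAZ = 29°  [same arc YZ]
4. ∠AUZ = 111°  [△ZUA]
5. ∠CAY = 56°  [△CYA]
6. ∠AUC = 69°  [linear pair at U on CZ]
7. ∠ACZ = 55°  [△CUA]
8. ∠CAZ = 85°  [△CZA]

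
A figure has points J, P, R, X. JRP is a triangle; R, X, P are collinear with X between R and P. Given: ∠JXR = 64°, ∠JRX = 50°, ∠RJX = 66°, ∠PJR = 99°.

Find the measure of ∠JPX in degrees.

1. ∠JRP = 50°  [X on ray RP]
2. ∠JPR = 31°  [△JRP]
3. ∠JPX = 31°  [X on ray PR]

∠JPX = 31°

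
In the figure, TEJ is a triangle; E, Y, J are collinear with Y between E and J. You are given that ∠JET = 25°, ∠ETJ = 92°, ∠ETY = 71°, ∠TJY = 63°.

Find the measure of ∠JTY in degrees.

1. ∠TEY = 25°  [Y on ray EJ]
2. ∠EYT = 84°  [△TEY]
3. ∠JYT = 96°  [linear pair at Y on EJ]
4. ∠JTY = 21°  [△TYJ]

∠JTY = 21°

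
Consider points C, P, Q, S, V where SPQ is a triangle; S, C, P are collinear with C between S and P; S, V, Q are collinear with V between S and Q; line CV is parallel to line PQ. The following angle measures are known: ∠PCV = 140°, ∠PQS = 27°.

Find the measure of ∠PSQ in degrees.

1. ∠SCV = 40°  [linear pair at C on SP]
2. ∠CVS = 27°  [CV∥PQ, corresponding at V]
3. ∠CSV = 113°  [△SCV]
4. ∠PSQ = 113°  [C on SP, V on SQ]

∠PSQ = 113°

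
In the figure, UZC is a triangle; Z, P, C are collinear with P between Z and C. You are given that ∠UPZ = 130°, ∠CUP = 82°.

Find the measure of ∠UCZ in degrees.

1. ∠CPU = 50°  [linear pair at P on ZC]
2. ∠PCU = 48°  [△UPC]
3. ∠UCZ = 48°  [P on ray CZ]

∠UCZ = 48°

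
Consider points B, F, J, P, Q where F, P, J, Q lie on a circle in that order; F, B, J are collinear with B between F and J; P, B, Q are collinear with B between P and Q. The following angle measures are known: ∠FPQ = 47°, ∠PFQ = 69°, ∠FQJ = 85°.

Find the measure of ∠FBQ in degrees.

1. ∠FJQ = 47°  [same arc FQ]
2. ∠FQP = 64°  [△FPQ]
3. ∠JFQ = 48°  [△FJQ]
4. ∠FBQ = 68°  [△FBQ]

∠FBQ = 68°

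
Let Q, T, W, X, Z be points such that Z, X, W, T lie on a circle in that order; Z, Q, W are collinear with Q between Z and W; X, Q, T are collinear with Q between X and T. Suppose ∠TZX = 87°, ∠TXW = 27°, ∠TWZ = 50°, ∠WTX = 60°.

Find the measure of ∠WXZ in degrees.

∠WXZ = 77°

1. ∠TZW = 27°  [same arc WT]
2. ∠WTZ = 103°  [△ZWT]
3. ∠WXZ = 77°  [cyclic ZXWT, opposite ∠X+∠T]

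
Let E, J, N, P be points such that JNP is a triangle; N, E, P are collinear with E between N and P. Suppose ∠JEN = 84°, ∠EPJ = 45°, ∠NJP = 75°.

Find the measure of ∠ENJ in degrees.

1. ∠JPN = 45°  [E on ray PN]
2. ∠JNP = 60°  [△JNP]
3. ∠ENJ = 60°  [E on ray NP]

∠ENJ = 60°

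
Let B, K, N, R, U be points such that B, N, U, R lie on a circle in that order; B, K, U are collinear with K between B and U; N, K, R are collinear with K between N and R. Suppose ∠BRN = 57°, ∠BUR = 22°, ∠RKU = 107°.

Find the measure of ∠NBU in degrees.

∠NBU = 51°

1. ∠BNR = 22°  [same arc BR]
2. ∠BKN = 107°  [vertical angles at K]
3. ∠NBU = 51°  [△BKN]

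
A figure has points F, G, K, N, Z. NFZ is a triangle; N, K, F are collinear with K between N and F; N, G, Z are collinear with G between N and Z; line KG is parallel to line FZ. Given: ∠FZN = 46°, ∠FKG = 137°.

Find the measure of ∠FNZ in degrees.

1. ∠KGN = 46°  [KG∥FZ, corresponding at G]
2. ∠GKN = 43°  [linear pair at K on NF]
3. ∠GNK = 91°  [△NKG]
4. ∠FNZ = 91°  [K on NF, G on NZ]

∠FNZ = 91°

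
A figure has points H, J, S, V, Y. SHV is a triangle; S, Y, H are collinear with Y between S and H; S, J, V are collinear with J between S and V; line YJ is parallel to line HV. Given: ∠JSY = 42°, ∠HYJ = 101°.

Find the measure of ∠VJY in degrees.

1. ∠JYS = 79°  [linear pair at Y on SH]
2. ∠SJY = 59°  [△SYJ]
3. ∠VJY = 121°  [linear pair at J on SV]

∠VJY = 121°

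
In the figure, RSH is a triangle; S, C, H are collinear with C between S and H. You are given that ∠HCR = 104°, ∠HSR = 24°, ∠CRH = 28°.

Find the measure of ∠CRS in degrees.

1. ∠RCS = 76°  [linear pair at C on SH]
2. ∠CSR = 24°  [C on ray SH]
3. ∠CRS = 80°  [△RSC]

∠CRS = 80°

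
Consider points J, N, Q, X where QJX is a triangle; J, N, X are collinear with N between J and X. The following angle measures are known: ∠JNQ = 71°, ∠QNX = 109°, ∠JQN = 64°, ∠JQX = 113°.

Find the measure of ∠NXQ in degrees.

1. ∠NJQ = 45°  [△QJN]
2. ∠QJX = 45°  [N on ray JX]
3. ∠JXQ = 22°  [△QJX]
4. ∠NXQ = 22°  [N on ray XJ]

∠NXQ = 22°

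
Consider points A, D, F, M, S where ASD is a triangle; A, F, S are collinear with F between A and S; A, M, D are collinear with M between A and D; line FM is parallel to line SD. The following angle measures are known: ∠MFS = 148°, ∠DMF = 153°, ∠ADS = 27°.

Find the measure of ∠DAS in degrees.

1. ∠AFM = 32°  [linear pair at F on AS]
2. ∠AMF = 27°  [linear pair at M on AD]
3. ∠FAM = 121°  [△AFM]
4. ∠DAS = 121°  [F on AS, M on AD]

∠DAS = 121°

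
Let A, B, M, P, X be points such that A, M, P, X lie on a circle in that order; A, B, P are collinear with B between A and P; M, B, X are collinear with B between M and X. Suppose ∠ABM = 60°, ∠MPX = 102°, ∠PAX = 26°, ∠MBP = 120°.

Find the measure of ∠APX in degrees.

1. ∠PBX = 60°  [vertical angles at B]
2. ∠PMX = 26°  [same arc PX]
3. ∠MXP = 52°  [△MPX]
4. ∠APX = 68°  [△PBX]

∠APX = 68°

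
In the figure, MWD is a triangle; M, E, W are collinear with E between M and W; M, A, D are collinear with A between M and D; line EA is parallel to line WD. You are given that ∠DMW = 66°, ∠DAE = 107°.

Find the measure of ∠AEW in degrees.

∠AEW = 139°

1. ∠AME = 66°  [E on MW, A on MD]
2. ∠EAM = 73°  [linear pair at A on MD]
3. ∠AEM = 41°  [△MEA]
4. ∠AEW = 139°  [linear pair at E on MW]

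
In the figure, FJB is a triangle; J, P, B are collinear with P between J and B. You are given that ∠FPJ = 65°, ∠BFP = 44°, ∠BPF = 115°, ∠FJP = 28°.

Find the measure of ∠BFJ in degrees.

∠BFJ = 131°

1. ∠FBP = 21°  [△FPB]
2. ∠BJF = 28°  [P on ray JB]
3. ∠FBJ = 21°  [P on ray BJ]
4. ∠BFJ = 131°  [△FJB]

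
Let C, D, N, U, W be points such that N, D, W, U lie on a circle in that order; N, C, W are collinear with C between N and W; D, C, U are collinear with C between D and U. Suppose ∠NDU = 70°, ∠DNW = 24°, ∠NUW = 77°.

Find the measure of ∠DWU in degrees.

1. ∠NWU = 70°  [same arc NU]
2. ∠DUW = 24°  [same arc DW]
3. ∠UNW = 33°  [△NWU]
4. ∠UDW = 33°  [same arc WU]
5. ∠DWU = 123°  [△DWU]

∠DWU = 123°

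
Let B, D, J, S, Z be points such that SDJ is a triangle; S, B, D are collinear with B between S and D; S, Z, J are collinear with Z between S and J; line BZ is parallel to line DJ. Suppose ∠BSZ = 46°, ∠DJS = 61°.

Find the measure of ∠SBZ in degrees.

1. ∠DSJ = 46°  [B on SD, Z on SJ]
2. ∠JDS = 73°  [△SDJ]
3. ∠SBZ = 73°  [BZ∥DJ, corresponding at B]

∠SBZ = 73°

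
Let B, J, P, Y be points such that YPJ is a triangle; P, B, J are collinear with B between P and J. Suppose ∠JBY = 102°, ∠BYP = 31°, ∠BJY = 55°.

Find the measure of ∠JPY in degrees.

1. ∠PBY = 78°  [linear pair at B on PJ]
2. ∠BPY = 71°  [△YPB]
3. ∠JPY = 71°  [B on ray PJ]

∠JPY = 71°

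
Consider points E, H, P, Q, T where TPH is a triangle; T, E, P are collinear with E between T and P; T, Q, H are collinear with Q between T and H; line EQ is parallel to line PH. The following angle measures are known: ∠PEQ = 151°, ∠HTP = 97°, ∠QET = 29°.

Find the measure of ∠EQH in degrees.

1. ∠ETQ = 97°  [E on TP, Q on TH]
2. ∠EQT = 54°  [△TEQ]
3. ∠EQH = 126°  [linear pair at Q on TH]

∠EQH = 126°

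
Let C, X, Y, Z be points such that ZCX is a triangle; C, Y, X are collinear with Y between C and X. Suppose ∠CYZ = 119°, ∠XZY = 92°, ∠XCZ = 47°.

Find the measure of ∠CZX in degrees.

1. ∠XYZ = 61°  [linear pair at Y on CX]
2. ∠YXZ = 27°  [△ZYX]
3. ∠CXZ = 27°  [Y on ray XC]
4. ∠CZX = 106°  [△ZCX]

∠CZX = 106°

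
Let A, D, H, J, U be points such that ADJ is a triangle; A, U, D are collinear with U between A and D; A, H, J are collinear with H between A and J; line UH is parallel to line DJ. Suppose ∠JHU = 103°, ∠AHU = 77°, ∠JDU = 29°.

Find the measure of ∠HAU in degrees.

∠HAU = 74°

1. ∠AJD = 77°  [UH∥DJ, corresponding at H]
2. ∠ADJ = 29°  [U on ray DA]
3. ∠DAJ = 74°  [△ADJ]
4. ∠HAU = 74°  [U on AD, H on AJ]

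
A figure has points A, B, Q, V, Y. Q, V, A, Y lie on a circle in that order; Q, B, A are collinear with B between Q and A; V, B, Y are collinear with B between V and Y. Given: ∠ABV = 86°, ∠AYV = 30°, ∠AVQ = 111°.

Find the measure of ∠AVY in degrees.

1. ∠AQV = 30°  [same arc VA]
2. ∠QAV = 39°  [△QVA]
3. ∠AVY = 55°  [△VBA]

∠AVY = 55°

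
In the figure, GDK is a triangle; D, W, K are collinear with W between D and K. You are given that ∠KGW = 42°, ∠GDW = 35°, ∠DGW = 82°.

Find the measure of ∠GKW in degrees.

1. ∠DWG = 63°  [△GDW]
2. ∠GWK = 117°  [linear pair at W on DK]
3. ∠GKW = 21°  [△GWK]

∠GKW = 21°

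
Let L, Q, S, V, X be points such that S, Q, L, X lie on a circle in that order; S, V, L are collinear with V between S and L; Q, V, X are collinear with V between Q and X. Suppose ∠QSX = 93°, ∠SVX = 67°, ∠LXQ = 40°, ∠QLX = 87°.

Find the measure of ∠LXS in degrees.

1. ∠LVX = 113°  [linear pair at V on SL]
2. ∠LQX = 53°  [△QLX]
3. ∠SLX = 27°  [△LVX]
4. ∠LSX = 53°  [same arc LX]
5. ∠LXS = 100°  [△SLX]

∠LXS = 100°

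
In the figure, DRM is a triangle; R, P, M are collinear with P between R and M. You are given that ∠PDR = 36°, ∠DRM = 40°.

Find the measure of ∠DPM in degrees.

∠DPM = 76°

1. ∠DRP = 40°  [P on ray RM]
2. ∠DPR = 104°  [△DRP]
3. ∠DPM = 76°  [linear pair at P on RM]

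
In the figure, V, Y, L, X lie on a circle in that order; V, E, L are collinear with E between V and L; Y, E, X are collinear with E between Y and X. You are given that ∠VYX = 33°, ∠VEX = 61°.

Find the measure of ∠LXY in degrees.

∠LXY = 28°

1. ∠VLX = 33°  [same arc VX]
2. ∠LEX = 119°  [linear pair at E on VL]
3. ∠LXY = 28°  [△LEX]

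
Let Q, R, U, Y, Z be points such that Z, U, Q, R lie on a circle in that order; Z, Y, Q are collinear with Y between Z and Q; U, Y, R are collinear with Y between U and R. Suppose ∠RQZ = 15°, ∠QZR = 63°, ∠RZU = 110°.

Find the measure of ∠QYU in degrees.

1. ∠RUZ = 15°  [same arc ZR]
2. ∠QUR = 63°  [same arc QR]
3. ∠URZ = 55°  [△ZUR]
4. ∠UQZ = 55°  [same arc ZU]
5. ∠QYU = 62°  [△UYQ]

∠QYU = 62°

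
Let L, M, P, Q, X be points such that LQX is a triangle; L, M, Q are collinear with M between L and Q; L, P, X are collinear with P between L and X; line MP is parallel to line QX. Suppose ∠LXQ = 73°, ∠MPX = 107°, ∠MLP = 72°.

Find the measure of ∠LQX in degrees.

∠LQX = 35°

1. ∠LPM = 73°  [MP∥QX, corresponding at P]
2. ∠LMP = 35°  [△LMP]
3. ∠LQX = 35°  [MP∥QX, corresponding at M]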